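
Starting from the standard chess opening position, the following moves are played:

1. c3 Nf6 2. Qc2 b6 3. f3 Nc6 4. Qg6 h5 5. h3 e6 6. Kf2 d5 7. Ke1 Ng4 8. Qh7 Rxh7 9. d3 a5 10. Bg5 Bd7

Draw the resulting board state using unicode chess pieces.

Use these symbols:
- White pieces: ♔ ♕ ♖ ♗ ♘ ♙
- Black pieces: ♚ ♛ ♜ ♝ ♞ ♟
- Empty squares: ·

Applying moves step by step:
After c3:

♜ ♞ ♝ ♛ ♚ ♝ ♞ ♜
♟ ♟ ♟ ♟ ♟ ♟ ♟ ♟
· · · · · · · ·
· · · · · · · ·
· · · · · · · ·
· · ♙ · · · · ·
♙ ♙ · ♙ ♙ ♙ ♙ ♙
♖ ♘ ♗ ♕ ♔ ♗ ♘ ♖


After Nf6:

♜ ♞ ♝ ♛ ♚ ♝ · ♜
♟ ♟ ♟ ♟ ♟ ♟ ♟ ♟
· · · · · ♞ · ·
· · · · · · · ·
· · · · · · · ·
· · ♙ · · · · ·
♙ ♙ · ♙ ♙ ♙ ♙ ♙
♖ ♘ ♗ ♕ ♔ ♗ ♘ ♖


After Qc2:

♜ ♞ ♝ ♛ ♚ ♝ · ♜
♟ ♟ ♟ ♟ ♟ ♟ ♟ ♟
· · · · · ♞ · ·
· · · · · · · ·
· · · · · · · ·
· · ♙ · · · · ·
♙ ♙ ♕ ♙ ♙ ♙ ♙ ♙
♖ ♘ ♗ · ♔ ♗ ♘ ♖


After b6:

♜ ♞ ♝ ♛ ♚ ♝ · ♜
♟ · ♟ ♟ ♟ ♟ ♟ ♟
· ♟ · · · ♞ · ·
· · · · · · · ·
· · · · · · · ·
· · ♙ · · · · ·
♙ ♙ ♕ ♙ ♙ ♙ ♙ ♙
♖ ♘ ♗ · ♔ ♗ ♘ ♖


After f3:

♜ ♞ ♝ ♛ ♚ ♝ · ♜
♟ · ♟ ♟ ♟ ♟ ♟ ♟
· ♟ · · · ♞ · ·
· · · · · · · ·
· · · · · · · ·
· · ♙ · · ♙ · ·
♙ ♙ ♕ ♙ ♙ · ♙ ♙
♖ ♘ ♗ · ♔ ♗ ♘ ♖


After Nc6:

♜ · ♝ ♛ ♚ ♝ · ♜
♟ · ♟ ♟ ♟ ♟ ♟ ♟
· ♟ ♞ · · ♞ · ·
· · · · · · · ·
· · · · · · · ·
· · ♙ · · ♙ · ·
♙ ♙ ♕ ♙ ♙ · ♙ ♙
♖ ♘ ♗ · ♔ ♗ ♘ ♖


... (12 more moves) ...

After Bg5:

♜ · ♝ ♛ ♚ ♝ · ·
· · ♟ · · ♟ ♟ ♜
· ♟ ♞ · ♟ · · ·
♟ · · ♟ · · ♗ ♟
· · · · · · ♞ ·
· · ♙ ♙ · ♙ · ♙
♙ ♙ · · ♙ · ♙ ·
♖ ♘ · · ♔ ♗ ♘ ♖


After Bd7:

♜ · · ♛ ♚ ♝ · ·
· · ♟ ♝ · ♟ ♟ ♜
· ♟ ♞ · ♟ · · ·
♟ · · ♟ · · ♗ ♟
· · · · · · ♞ ·
· · ♙ ♙ · ♙ · ♙
♙ ♙ · · ♙ · ♙ ·
♖ ♘ · · ♔ ♗ ♘ ♖



  a b c d e f g h
  ─────────────────
8│♜ · · ♛ ♚ ♝ · ·│8
7│· · ♟ ♝ · ♟ ♟ ♜│7
6│· ♟ ♞ · ♟ · · ·│6
5│♟ · · ♟ · · ♗ ♟│5
4│· · · · · · ♞ ·│4
3│· · ♙ ♙ · ♙ · ♙│3
2│♙ ♙ · · ♙ · ♙ ·│2
1│♖ ♘ · · ♔ ♗ ♘ ♖│1
  ─────────────────
  a b c d e f g h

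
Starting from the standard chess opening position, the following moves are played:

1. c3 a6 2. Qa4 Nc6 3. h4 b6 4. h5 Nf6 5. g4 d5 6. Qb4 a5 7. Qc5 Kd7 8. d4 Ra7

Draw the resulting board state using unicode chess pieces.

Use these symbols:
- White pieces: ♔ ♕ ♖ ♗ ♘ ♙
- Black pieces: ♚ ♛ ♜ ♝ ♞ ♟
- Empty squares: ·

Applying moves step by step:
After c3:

♜ ♞ ♝ ♛ ♚ ♝ ♞ ♜
♟ ♟ ♟ ♟ ♟ ♟ ♟ ♟
· · · · · · · ·
· · · · · · · ·
· · · · · · · ·
· · ♙ · · · · ·
♙ ♙ · ♙ ♙ ♙ ♙ ♙
♖ ♘ ♗ ♕ ♔ ♗ ♘ ♖


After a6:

♜ ♞ ♝ ♛ ♚ ♝ ♞ ♜
· ♟ ♟ ♟ ♟ ♟ ♟ ♟
♟ · · · · · · ·
· · · · · · · ·
· · · · · · · ·
· · ♙ · · · · ·
♙ ♙ · ♙ ♙ ♙ ♙ ♙
♖ ♘ ♗ ♕ ♔ ♗ ♘ ♖


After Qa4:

♜ ♞ ♝ ♛ ♚ ♝ ♞ ♜
· ♟ ♟ ♟ ♟ ♟ ♟ ♟
♟ · · · · · · ·
· · · · · · · ·
♕ · · · · · · ·
· · ♙ · · · · ·
♙ ♙ · ♙ ♙ ♙ ♙ ♙
♖ ♘ ♗ · ♔ ♗ ♘ ♖


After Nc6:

♜ · ♝ ♛ ♚ ♝ ♞ ♜
· ♟ ♟ ♟ ♟ ♟ ♟ ♟
♟ · ♞ · · · · ·
· · · · · · · ·
♕ · · · · · · ·
· · ♙ · · · · ·
♙ ♙ · ♙ ♙ ♙ ♙ ♙
♖ ♘ ♗ · ♔ ♗ ♘ ♖


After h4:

♜ · ♝ ♛ ♚ ♝ ♞ ♜
· ♟ ♟ ♟ ♟ ♟ ♟ ♟
♟ · ♞ · · · · ·
· · · · · · · ·
♕ · · · · · · ♙
· · ♙ · · · · ·
♙ ♙ · ♙ ♙ ♙ ♙ ·
♖ ♘ ♗ · ♔ ♗ ♘ ♖


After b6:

♜ · ♝ ♛ ♚ ♝ ♞ ♜
· · ♟ ♟ ♟ ♟ ♟ ♟
♟ ♟ ♞ · · · · ·
· · · · · · · ·
♕ · · · · · · ♙
· · ♙ · · · · ·
♙ ♙ · ♙ ♙ ♙ ♙ ·
♖ ♘ ♗ · ♔ ♗ ♘ ♖


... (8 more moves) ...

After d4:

♜ · ♝ ♛ · ♝ · ♜
· · ♟ ♚ ♟ ♟ ♟ ♟
· ♟ ♞ · · ♞ · ·
♟ · ♕ ♟ · · · ♙
· · · ♙ · · ♙ ·
· · ♙ · · · · ·
♙ ♙ · · ♙ ♙ · ·
♖ ♘ ♗ · ♔ ♗ ♘ ♖


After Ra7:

· · ♝ ♛ · ♝ · ♜
♜ · ♟ ♚ ♟ ♟ ♟ ♟
· ♟ ♞ · · ♞ · ·
♟ · ♕ ♟ · · · ♙
· · · ♙ · · ♙ ·
· · ♙ · · · · ·
♙ ♙ · · ♙ ♙ · ·
♖ ♘ ♗ · ♔ ♗ ♘ ♖



  a b c d e f g h
  ─────────────────
8│· · ♝ ♛ · ♝ · ♜│8
7│♜ · ♟ ♚ ♟ ♟ ♟ ♟│7
6│· ♟ ♞ · · ♞ · ·│6
5│♟ · ♕ ♟ · · · ♙│5
4│· · · ♙ · · ♙ ·│4
3│· · ♙ · · · · ·│3
2│♙ ♙ · · ♙ ♙ · ·│2
1│♖ ♘ ♗ · ♔ ♗ ♘ ♖│1
  ─────────────────
  a b c d e f g h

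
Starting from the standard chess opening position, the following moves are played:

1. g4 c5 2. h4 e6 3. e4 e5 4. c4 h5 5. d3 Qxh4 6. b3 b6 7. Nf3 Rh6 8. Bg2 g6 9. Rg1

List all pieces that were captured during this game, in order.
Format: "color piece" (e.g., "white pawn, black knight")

Tracking captures:
  Qxh4: captured white pawn

white pawn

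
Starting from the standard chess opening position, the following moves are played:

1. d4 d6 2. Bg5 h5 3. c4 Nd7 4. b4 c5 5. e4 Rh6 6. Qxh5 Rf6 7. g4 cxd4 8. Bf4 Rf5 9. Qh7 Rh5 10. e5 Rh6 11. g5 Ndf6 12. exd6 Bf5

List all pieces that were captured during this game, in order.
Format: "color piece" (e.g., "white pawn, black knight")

Tracking captures:
  Qxh5: captured black pawn
  cxd4: captured white pawn
  exd6: captured black pawn

black pawn, white pawn, black pawn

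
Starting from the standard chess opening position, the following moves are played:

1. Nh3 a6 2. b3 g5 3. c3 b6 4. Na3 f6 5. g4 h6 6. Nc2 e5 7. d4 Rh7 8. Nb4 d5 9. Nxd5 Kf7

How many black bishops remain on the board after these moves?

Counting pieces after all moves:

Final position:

  a b c d e f g h
  ─────────────────
8│♜ ♞ ♝ ♛ · ♝ ♞ ·│8
7│· · ♟ · · ♚ · ♜│7
6│♟ ♟ · · · ♟ · ♟│6
5│· · · ♘ ♟ · ♟ ·│5
4│· · · ♙ · · ♙ ·│4
3│· ♙ ♙ · · · · ♘│3
2│♙ · · · ♙ ♙ · ♙│2
1│♖ · ♗ ♕ ♔ ♗ · ♖│1
  ─────────────────
  a b c d e f g h


2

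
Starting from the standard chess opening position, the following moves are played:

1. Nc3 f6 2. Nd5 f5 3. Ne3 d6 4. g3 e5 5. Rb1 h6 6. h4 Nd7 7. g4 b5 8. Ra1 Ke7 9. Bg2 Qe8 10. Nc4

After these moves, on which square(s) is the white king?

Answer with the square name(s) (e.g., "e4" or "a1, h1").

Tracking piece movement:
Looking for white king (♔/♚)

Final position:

  a b c d e f g h
  ─────────────────
8│♜ · ♝ · ♛ ♝ ♞ ♜│8
7│♟ · ♟ ♞ ♚ · ♟ ·│7
6│· · · ♟ · · · ♟│6
5│· ♟ · · ♟ ♟ · ·│5
4│· · ♘ · · · ♙ ♙│4
3│· · · · · · · ·│3
2│♙ ♙ ♙ ♙ ♙ ♙ ♗ ·│2
1│♖ · ♗ ♕ ♔ · ♘ ♖│1
  ─────────────────
  a b c d e f g h


e1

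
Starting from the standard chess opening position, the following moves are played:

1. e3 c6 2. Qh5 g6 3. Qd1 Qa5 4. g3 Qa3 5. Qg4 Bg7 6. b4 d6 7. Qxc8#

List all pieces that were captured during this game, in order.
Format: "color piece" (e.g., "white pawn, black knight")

Tracking captures:
  Qxc8#: captured black bishop

black bishop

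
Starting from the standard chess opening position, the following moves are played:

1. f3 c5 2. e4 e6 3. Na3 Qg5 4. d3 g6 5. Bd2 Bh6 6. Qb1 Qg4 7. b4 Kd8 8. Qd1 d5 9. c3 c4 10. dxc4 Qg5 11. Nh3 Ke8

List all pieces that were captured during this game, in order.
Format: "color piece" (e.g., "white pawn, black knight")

Tracking captures:
  dxc4: captured black pawn

black pawn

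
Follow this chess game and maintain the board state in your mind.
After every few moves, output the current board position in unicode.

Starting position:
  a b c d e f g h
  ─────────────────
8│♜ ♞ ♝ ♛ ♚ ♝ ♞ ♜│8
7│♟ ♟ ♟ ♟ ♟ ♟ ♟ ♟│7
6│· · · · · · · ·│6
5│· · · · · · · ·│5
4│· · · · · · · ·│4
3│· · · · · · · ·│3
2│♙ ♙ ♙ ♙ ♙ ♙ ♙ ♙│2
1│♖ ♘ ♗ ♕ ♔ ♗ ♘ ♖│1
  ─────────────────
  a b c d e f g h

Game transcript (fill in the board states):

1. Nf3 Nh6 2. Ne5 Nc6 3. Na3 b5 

  a b c d e f g h
  ─────────────────
8│♜ · ♝ ♛ ♚ ♝ · ♜│8
7│♟ · ♟ ♟ ♟ ♟ ♟ ♟│7
6│· · ♞ · · · · ♞│6
5│· ♟ · · ♘ · · ·│5
4│· · · · · · · ·│4
3│♘ · · · · · · ·│3
2│♙ ♙ ♙ ♙ ♙ ♙ ♙ ♙│2
1│♖ · ♗ ♕ ♔ ♗ · ♖│1
  ─────────────────
  a b c d e f g h

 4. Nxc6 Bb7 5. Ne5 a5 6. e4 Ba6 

  a b c d e f g h
  ─────────────────
8│♜ · · ♛ ♚ ♝ · ♜│8
7│· · ♟ ♟ ♟ ♟ ♟ ♟│7
6│♝ · · · · · · ♞│6
5│♟ ♟ · · ♘ · · ·│5
4│· · · · ♙ · · ·│4
3│♘ · · · · · · ·│3
2│♙ ♙ ♙ ♙ · ♙ ♙ ♙│2
1│♖ · ♗ ♕ ♔ ♗ · ♖│1
  ─────────────────
  a b c d e f g h

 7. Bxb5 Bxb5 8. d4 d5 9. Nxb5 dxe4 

  a b c d e f g h
  ─────────────────
8│♜ · · ♛ ♚ ♝ · ♜│8
7│· · ♟ · ♟ ♟ ♟ ♟│7
6│· · · · · · · ♞│6
5│♟ ♘ · · ♘ · · ·│5
4│· · · ♙ ♟ · · ·│4
3│· · · · · · · ·│3
2│♙ ♙ ♙ · · ♙ ♙ ♙│2
1│♖ · ♗ ♕ ♔ · · ♖│1
  ─────────────────
  a b c d e f g h

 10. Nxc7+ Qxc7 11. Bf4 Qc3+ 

  a b c d e f g h
  ─────────────────
8│♜ · · · ♚ ♝ · ♜│8
7│· · · · ♟ ♟ ♟ ♟│7
6│· · · · · · · ♞│6
5│♟ · · · ♘ · · ·│5
4│· · · ♙ ♟ ♗ · ·│4
3│· · ♛ · · · · ·│3
2│♙ ♙ ♙ · · ♙ ♙ ♙│2
1│♖ · · ♕ ♔ · · ♖│1
  ─────────────────
  a b c d e f g h


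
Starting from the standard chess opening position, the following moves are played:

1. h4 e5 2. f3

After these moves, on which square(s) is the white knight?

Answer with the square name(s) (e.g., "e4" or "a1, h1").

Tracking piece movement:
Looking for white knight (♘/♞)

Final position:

  a b c d e f g h
  ─────────────────
8│♜ ♞ ♝ ♛ ♚ ♝ ♞ ♜│8
7│♟ ♟ ♟ ♟ · ♟ ♟ ♟│7
6│· · · · · · · ·│6
5│· · · · ♟ · · ·│5
4│· · · · · · · ♙│4
3│· · · · · ♙ · ·│3
2│♙ ♙ ♙ ♙ ♙ · ♙ ·│2
1│♖ ♘ ♗ ♕ ♔ ♗ ♘ ♖│1
  ─────────────────
  a b c d e f g h


b1, g1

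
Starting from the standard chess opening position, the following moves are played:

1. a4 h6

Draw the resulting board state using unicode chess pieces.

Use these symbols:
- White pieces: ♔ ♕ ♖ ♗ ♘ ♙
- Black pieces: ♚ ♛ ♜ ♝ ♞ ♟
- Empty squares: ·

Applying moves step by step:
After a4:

♜ ♞ ♝ ♛ ♚ ♝ ♞ ♜
♟ ♟ ♟ ♟ ♟ ♟ ♟ ♟
· · · · · · · ·
· · · · · · · ·
♙ · · · · · · ·
· · · · · · · ·
· ♙ ♙ ♙ ♙ ♙ ♙ ♙
♖ ♘ ♗ ♕ ♔ ♗ ♘ ♖


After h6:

♜ ♞ ♝ ♛ ♚ ♝ ♞ ♜
♟ ♟ ♟ ♟ ♟ ♟ ♟ ·
· · · · · · · ♟
· · · · · · · ·
♙ · · · · · · ·
· · · · · · · ·
· ♙ ♙ ♙ ♙ ♙ ♙ ♙
♖ ♘ ♗ ♕ ♔ ♗ ♘ ♖



  a b c d e f g h
  ─────────────────
8│♜ ♞ ♝ ♛ ♚ ♝ ♞ ♜│8
7│♟ ♟ ♟ ♟ ♟ ♟ ♟ ·│7
6│· · · · · · · ♟│6
5│· · · · · · · ·│5
4│♙ · · · · · · ·│4
3│· · · · · · · ·│3
2│· ♙ ♙ ♙ ♙ ♙ ♙ ♙│2
1│♖ ♘ ♗ ♕ ♔ ♗ ♘ ♖│1
  ─────────────────
  a b c d e f g h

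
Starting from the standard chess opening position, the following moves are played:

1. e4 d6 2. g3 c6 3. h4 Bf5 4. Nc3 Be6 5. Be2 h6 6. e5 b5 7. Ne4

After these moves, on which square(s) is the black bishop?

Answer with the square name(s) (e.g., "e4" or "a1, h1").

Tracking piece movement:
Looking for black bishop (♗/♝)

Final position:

  a b c d e f g h
  ─────────────────
8│♜ ♞ · ♛ ♚ ♝ ♞ ♜│8
7│♟ · · · ♟ ♟ ♟ ·│7
6│· · ♟ ♟ ♝ · · ♟│6
5│· ♟ · · ♙ · · ·│5
4│· · · · ♘ · · ♙│4
3│· · · · · · ♙ ·│3
2│♙ ♙ ♙ ♙ ♗ ♙ · ·│2
1│♖ · ♗ ♕ ♔ · ♘ ♖│1
  ─────────────────
  a b c d e f g h


e6, f8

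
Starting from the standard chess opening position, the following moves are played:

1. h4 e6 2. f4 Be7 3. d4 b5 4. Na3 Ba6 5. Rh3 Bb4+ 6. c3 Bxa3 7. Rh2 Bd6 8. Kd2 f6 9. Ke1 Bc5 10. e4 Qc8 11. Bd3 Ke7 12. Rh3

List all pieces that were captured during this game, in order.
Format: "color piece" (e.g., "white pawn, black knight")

Tracking captures:
  Bxa3: captured white knight

white knight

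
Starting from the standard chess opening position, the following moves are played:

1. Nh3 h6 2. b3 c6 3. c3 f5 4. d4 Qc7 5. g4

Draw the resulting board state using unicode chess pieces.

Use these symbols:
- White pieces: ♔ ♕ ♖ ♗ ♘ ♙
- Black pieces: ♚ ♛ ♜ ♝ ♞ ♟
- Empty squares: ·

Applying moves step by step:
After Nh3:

♜ ♞ ♝ ♛ ♚ ♝ ♞ ♜
♟ ♟ ♟ ♟ ♟ ♟ ♟ ♟
· · · · · · · ·
· · · · · · · ·
· · · · · · · ·
· · · · · · · ♘
♙ ♙ ♙ ♙ ♙ ♙ ♙ ♙
♖ ♘ ♗ ♕ ♔ ♗ · ♖


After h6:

♜ ♞ ♝ ♛ ♚ ♝ ♞ ♜
♟ ♟ ♟ ♟ ♟ ♟ ♟ ·
· · · · · · · ♟
· · · · · · · ·
· · · · · · · ·
· · · · · · · ♘
♙ ♙ ♙ ♙ ♙ ♙ ♙ ♙
♖ ♘ ♗ ♕ ♔ ♗ · ♖


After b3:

♜ ♞ ♝ ♛ ♚ ♝ ♞ ♜
♟ ♟ ♟ ♟ ♟ ♟ ♟ ·
· · · · · · · ♟
· · · · · · · ·
· · · · · · · ·
· ♙ · · · · · ♘
♙ · ♙ ♙ ♙ ♙ ♙ ♙
♖ ♘ ♗ ♕ ♔ ♗ · ♖


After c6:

♜ ♞ ♝ ♛ ♚ ♝ ♞ ♜
♟ ♟ · ♟ ♟ ♟ ♟ ·
· · ♟ · · · · ♟
· · · · · · · ·
· · · · · · · ·
· ♙ · · · · · ♘
♙ · ♙ ♙ ♙ ♙ ♙ ♙
♖ ♘ ♗ ♕ ♔ ♗ · ♖


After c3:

♜ ♞ ♝ ♛ ♚ ♝ ♞ ♜
♟ ♟ · ♟ ♟ ♟ ♟ ·
· · ♟ · · · · ♟
· · · · · · · ·
· · · · · · · ·
· ♙ ♙ · · · · ♘
♙ · · ♙ ♙ ♙ ♙ ♙
♖ ♘ ♗ ♕ ♔ ♗ · ♖


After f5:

♜ ♞ ♝ ♛ ♚ ♝ ♞ ♜
♟ ♟ · ♟ ♟ · ♟ ·
· · ♟ · · · · ♟
· · · · · ♟ · ·
· · · · · · · ·
· ♙ ♙ · · · · ♘
♙ · · ♙ ♙ ♙ ♙ ♙
♖ ♘ ♗ ♕ ♔ ♗ · ♖


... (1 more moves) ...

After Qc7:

♜ ♞ ♝ · ♚ ♝ ♞ ♜
♟ ♟ ♛ ♟ ♟ · ♟ ·
· · ♟ · · · · ♟
· · · · · ♟ · ·
· · · ♙ · · · ·
· ♙ ♙ · · · · ♘
♙ · · · ♙ ♙ ♙ ♙
♖ ♘ ♗ ♕ ♔ ♗ · ♖


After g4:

♜ ♞ ♝ · ♚ ♝ ♞ ♜
♟ ♟ ♛ ♟ ♟ · ♟ ·
· · ♟ · · · · ♟
· · · · · ♟ · ·
· · · ♙ · · ♙ ·
· ♙ ♙ · · · · ♘
♙ · · · ♙ ♙ · ♙
♖ ♘ ♗ ♕ ♔ ♗ · ♖



  a b c d e f g h
  ─────────────────
8│♜ ♞ ♝ · ♚ ♝ ♞ ♜│8
7│♟ ♟ ♛ ♟ ♟ · ♟ ·│7
6│· · ♟ · · · · ♟│6
5│· · · · · ♟ · ·│5
4│· · · ♙ · · ♙ ·│4
3│· ♙ ♙ · · · · ♘│3
2│♙ · · · ♙ ♙ · ♙│2
1│♖ ♘ ♗ ♕ ♔ ♗ · ♖│1
  ─────────────────
  a b c d e f g h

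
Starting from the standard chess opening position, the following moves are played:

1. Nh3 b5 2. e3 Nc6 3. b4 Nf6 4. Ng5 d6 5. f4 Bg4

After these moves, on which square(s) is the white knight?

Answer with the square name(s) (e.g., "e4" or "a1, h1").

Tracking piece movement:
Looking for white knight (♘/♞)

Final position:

  a b c d e f g h
  ─────────────────
8│♜ · · ♛ ♚ ♝ · ♜│8
7│♟ · ♟ · ♟ ♟ ♟ ♟│7
6│· · ♞ ♟ · ♞ · ·│6
5│· ♟ · · · · ♘ ·│5
4│· ♙ · · · ♙ ♝ ·│4
3│· · · · ♙ · · ·│3
2│♙ · ♙ ♙ · · ♙ ♙│2
1│♖ ♘ ♗ ♕ ♔ ♗ · ♖│1
  ─────────────────
  a b c d e f g h


b1, g5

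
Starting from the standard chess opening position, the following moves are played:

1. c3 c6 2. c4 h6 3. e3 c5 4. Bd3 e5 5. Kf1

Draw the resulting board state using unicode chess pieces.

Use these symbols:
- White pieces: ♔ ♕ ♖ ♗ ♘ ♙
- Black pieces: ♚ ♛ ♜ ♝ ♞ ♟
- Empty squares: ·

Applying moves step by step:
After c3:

♜ ♞ ♝ ♛ ♚ ♝ ♞ ♜
♟ ♟ ♟ ♟ ♟ ♟ ♟ ♟
· · · · · · · ·
· · · · · · · ·
· · · · · · · ·
· · ♙ · · · · ·
♙ ♙ · ♙ ♙ ♙ ♙ ♙
♖ ♘ ♗ ♕ ♔ ♗ ♘ ♖


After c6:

♜ ♞ ♝ ♛ ♚ ♝ ♞ ♜
♟ ♟ · ♟ ♟ ♟ ♟ ♟
· · ♟ · · · · ·
· · · · · · · ·
· · · · · · · ·
· · ♙ · · · · ·
♙ ♙ · ♙ ♙ ♙ ♙ ♙
♖ ♘ ♗ ♕ ♔ ♗ ♘ ♖


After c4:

♜ ♞ ♝ ♛ ♚ ♝ ♞ ♜
♟ ♟ · ♟ ♟ ♟ ♟ ♟
· · ♟ · · · · ·
· · · · · · · ·
· · ♙ · · · · ·
· · · · · · · ·
♙ ♙ · ♙ ♙ ♙ ♙ ♙
♖ ♘ ♗ ♕ ♔ ♗ ♘ ♖


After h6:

♜ ♞ ♝ ♛ ♚ ♝ ♞ ♜
♟ ♟ · ♟ ♟ ♟ ♟ ·
· · ♟ · · · · ♟
· · · · · · · ·
· · ♙ · · · · ·
· · · · · · · ·
♙ ♙ · ♙ ♙ ♙ ♙ ♙
♖ ♘ ♗ ♕ ♔ ♗ ♘ ♖


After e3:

♜ ♞ ♝ ♛ ♚ ♝ ♞ ♜
♟ ♟ · ♟ ♟ ♟ ♟ ·
· · ♟ · · · · ♟
· · · · · · · ·
· · ♙ · · · · ·
· · · · ♙ · · ·
♙ ♙ · ♙ · ♙ ♙ ♙
♖ ♘ ♗ ♕ ♔ ♗ ♘ ♖


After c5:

♜ ♞ ♝ ♛ ♚ ♝ ♞ ♜
♟ ♟ · ♟ ♟ ♟ ♟ ·
· · · · · · · ♟
· · ♟ · · · · ·
· · ♙ · · · · ·
· · · · ♙ · · ·
♙ ♙ · ♙ · ♙ ♙ ♙
♖ ♘ ♗ ♕ ♔ ♗ ♘ ♖


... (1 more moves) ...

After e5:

♜ ♞ ♝ ♛ ♚ ♝ ♞ ♜
♟ ♟ · ♟ · ♟ ♟ ·
· · · · · · · ♟
· · ♟ · ♟ · · ·
· · ♙ · · · · ·
· · · ♗ ♙ · · ·
♙ ♙ · ♙ · ♙ ♙ ♙
♖ ♘ ♗ ♕ ♔ · ♘ ♖


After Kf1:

♜ ♞ ♝ ♛ ♚ ♝ ♞ ♜
♟ ♟ · ♟ · ♟ ♟ ·
· · · · · · · ♟
· · ♟ · ♟ · · ·
· · ♙ · · · · ·
· · · ♗ ♙ · · ·
♙ ♙ · ♙ · ♙ ♙ ♙
♖ ♘ ♗ ♕ · ♔ ♘ ♖



  a b c d e f g h
  ─────────────────
8│♜ ♞ ♝ ♛ ♚ ♝ ♞ ♜│8
7│♟ ♟ · ♟ · ♟ ♟ ·│7
6│· · · · · · · ♟│6
5│· · ♟ · ♟ · · ·│5
4│· · ♙ · · · · ·│4
3│· · · ♗ ♙ · · ·│3
2│♙ ♙ · ♙ · ♙ ♙ ♙│2
1│♖ ♘ ♗ ♕ · ♔ ♘ ♖│1
  ─────────────────
  a b c d e f g h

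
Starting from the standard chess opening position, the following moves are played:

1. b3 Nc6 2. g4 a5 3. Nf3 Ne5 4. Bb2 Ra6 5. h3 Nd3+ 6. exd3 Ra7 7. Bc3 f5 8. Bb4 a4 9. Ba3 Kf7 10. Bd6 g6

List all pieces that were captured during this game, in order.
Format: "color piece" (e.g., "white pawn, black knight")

Tracking captures:
  exd3: captured black knight

black knight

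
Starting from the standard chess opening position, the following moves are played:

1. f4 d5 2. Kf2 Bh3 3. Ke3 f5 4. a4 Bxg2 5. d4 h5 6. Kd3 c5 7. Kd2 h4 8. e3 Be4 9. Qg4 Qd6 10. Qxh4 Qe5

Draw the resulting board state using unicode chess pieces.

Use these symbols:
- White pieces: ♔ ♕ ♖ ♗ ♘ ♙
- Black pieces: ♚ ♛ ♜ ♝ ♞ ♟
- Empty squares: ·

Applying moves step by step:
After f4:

♜ ♞ ♝ ♛ ♚ ♝ ♞ ♜
♟ ♟ ♟ ♟ ♟ ♟ ♟ ♟
· · · · · · · ·
· · · · · · · ·
· · · · · ♙ · ·
· · · · · · · ·
♙ ♙ ♙ ♙ ♙ · ♙ ♙
♖ ♘ ♗ ♕ ♔ ♗ ♘ ♖


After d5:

♜ ♞ ♝ ♛ ♚ ♝ ♞ ♜
♟ ♟ ♟ · ♟ ♟ ♟ ♟
· · · · · · · ·
· · · ♟ · · · ·
· · · · · ♙ · ·
· · · · · · · ·
♙ ♙ ♙ ♙ ♙ · ♙ ♙
♖ ♘ ♗ ♕ ♔ ♗ ♘ ♖


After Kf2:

♜ ♞ ♝ ♛ ♚ ♝ ♞ ♜
♟ ♟ ♟ · ♟ ♟ ♟ ♟
· · · · · · · ·
· · · ♟ · · · ·
· · · · · ♙ · ·
· · · · · · · ·
♙ ♙ ♙ ♙ ♙ ♔ ♙ ♙
♖ ♘ ♗ ♕ · ♗ ♘ ♖


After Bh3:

♜ ♞ · ♛ ♚ ♝ ♞ ♜
♟ ♟ ♟ · ♟ ♟ ♟ ♟
· · · · · · · ·
· · · ♟ · · · ·
· · · · · ♙ · ·
· · · · · · · ♝
♙ ♙ ♙ ♙ ♙ ♔ ♙ ♙
♖ ♘ ♗ ♕ · ♗ ♘ ♖


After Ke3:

♜ ♞ · ♛ ♚ ♝ ♞ ♜
♟ ♟ ♟ · ♟ ♟ ♟ ♟
· · · · · · · ·
· · · ♟ · · · ·
· · · · · ♙ · ·
· · · · ♔ · · ♝
♙ ♙ ♙ ♙ ♙ · ♙ ♙
♖ ♘ ♗ ♕ · ♗ ♘ ♖


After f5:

♜ ♞ · ♛ ♚ ♝ ♞ ♜
♟ ♟ ♟ · ♟ · ♟ ♟
· · · · · · · ·
· · · ♟ · ♟ · ·
· · · · · ♙ · ·
· · · · ♔ · · ♝
♙ ♙ ♙ ♙ ♙ · ♙ ♙
♖ ♘ ♗ ♕ · ♗ ♘ ♖


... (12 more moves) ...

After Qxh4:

♜ ♞ · · ♚ ♝ ♞ ♜
♟ ♟ · · ♟ · ♟ ·
· · · ♛ · · · ·
· · ♟ ♟ · ♟ · ·
♙ · · ♙ ♝ ♙ · ♕
· · · · ♙ · · ·
· ♙ ♙ ♔ · · · ♙
♖ ♘ ♗ · · ♗ ♘ ♖


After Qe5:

♜ ♞ · · ♚ ♝ ♞ ♜
♟ ♟ · · ♟ · ♟ ·
· · · · · · · ·
· · ♟ ♟ ♛ ♟ · ·
♙ · · ♙ ♝ ♙ · ♕
· · · · ♙ · · ·
· ♙ ♙ ♔ · · · ♙
♖ ♘ ♗ · · ♗ ♘ ♖



  a b c d e f g h
  ─────────────────
8│♜ ♞ · · ♚ ♝ ♞ ♜│8
7│♟ ♟ · · ♟ · ♟ ·│7
6│· · · · · · · ·│6
5│· · ♟ ♟ ♛ ♟ · ·│5
4│♙ · · ♙ ♝ ♙ · ♕│4
3│· · · · ♙ · · ·│3
2│· ♙ ♙ ♔ · · · ♙│2
1│♖ ♘ ♗ · · ♗ ♘ ♖│1
  ─────────────────
  a b c d e f g h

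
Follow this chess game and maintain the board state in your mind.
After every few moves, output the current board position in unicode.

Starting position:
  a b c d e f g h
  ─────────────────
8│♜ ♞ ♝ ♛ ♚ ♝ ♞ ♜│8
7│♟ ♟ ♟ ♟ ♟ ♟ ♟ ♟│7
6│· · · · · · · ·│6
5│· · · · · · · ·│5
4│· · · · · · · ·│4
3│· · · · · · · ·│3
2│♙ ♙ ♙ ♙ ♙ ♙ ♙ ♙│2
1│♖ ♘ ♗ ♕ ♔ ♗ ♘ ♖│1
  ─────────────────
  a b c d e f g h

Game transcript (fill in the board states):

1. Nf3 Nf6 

  a b c d e f g h
  ─────────────────
8│♜ ♞ ♝ ♛ ♚ ♝ · ♜│8
7│♟ ♟ ♟ ♟ ♟ ♟ ♟ ♟│7
6│· · · · · ♞ · ·│6
5│· · · · · · · ·│5
4│· · · · · · · ·│4
3│· · · · · ♘ · ·│3
2│♙ ♙ ♙ ♙ ♙ ♙ ♙ ♙│2
1│♖ ♘ ♗ ♕ ♔ ♗ · ♖│1
  ─────────────────
  a b c d e f g h

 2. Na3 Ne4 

  a b c d e f g h
  ─────────────────
8│♜ ♞ ♝ ♛ ♚ ♝ · ♜│8
7│♟ ♟ ♟ ♟ ♟ ♟ ♟ ♟│7
6│· · · · · · · ·│6
5│· · · · · · · ·│5
4│· · · · ♞ · · ·│4
3│♘ · · · · ♘ · ·│3
2│♙ ♙ ♙ ♙ ♙ ♙ ♙ ♙│2
1│♖ · ♗ ♕ ♔ ♗ · ♖│1
  ─────────────────
  a b c d e f g h

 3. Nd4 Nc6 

  a b c d e f g h
  ─────────────────
8│♜ · ♝ ♛ ♚ ♝ · ♜│8
7│♟ ♟ ♟ ♟ ♟ ♟ ♟ ♟│7
6│· · ♞ · · · · ·│6
5│· · · · · · · ·│5
4│· · · ♘ ♞ · · ·│4
3│♘ · · · · · · ·│3
2│♙ ♙ ♙ ♙ ♙ ♙ ♙ ♙│2
1│♖ · ♗ ♕ ♔ ♗ · ♖│1
  ─────────────────
  a b c d e f g h

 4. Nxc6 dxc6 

  a b c d e f g h
  ─────────────────
8│♜ · ♝ ♛ ♚ ♝ · ♜│8
7│♟ ♟ ♟ · ♟ ♟ ♟ ♟│7
6│· · ♟ · · · · ·│6
5│· · · · · · · ·│5
4│· · · · ♞ · · ·│4
3│♘ · · · · · · ·│3
2│♙ ♙ ♙ ♙ ♙ ♙ ♙ ♙│2
1│♖ · ♗ ♕ ♔ ♗ · ♖│1
  ─────────────────
  a b c d e f g h



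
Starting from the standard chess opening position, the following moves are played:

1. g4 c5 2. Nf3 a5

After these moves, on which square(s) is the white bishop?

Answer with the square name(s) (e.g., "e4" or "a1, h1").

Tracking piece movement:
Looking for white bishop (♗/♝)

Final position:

  a b c d e f g h
  ─────────────────
8│♜ ♞ ♝ ♛ ♚ ♝ ♞ ♜│8
7│· ♟ · ♟ ♟ ♟ ♟ ♟│7
6│· · · · · · · ·│6
5│♟ · ♟ · · · · ·│5
4│· · · · · · ♙ ·│4
3│· · · · · ♘ · ·│3
2│♙ ♙ ♙ ♙ ♙ ♙ · ♙│2
1│♖ ♘ ♗ ♕ ♔ ♗ · ♖│1
  ─────────────────
  a b c d e f g h


c1, f1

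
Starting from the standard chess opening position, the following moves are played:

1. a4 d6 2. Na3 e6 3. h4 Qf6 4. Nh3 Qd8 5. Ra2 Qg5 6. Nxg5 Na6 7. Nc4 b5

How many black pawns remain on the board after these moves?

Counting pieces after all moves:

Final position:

  a b c d e f g h
  ─────────────────
8│♜ · ♝ · ♚ ♝ ♞ ♜│8
7│♟ · ♟ · · ♟ ♟ ♟│7
6│♞ · · ♟ ♟ · · ·│6
5│· ♟ · · · · ♘ ·│5
4│♙ · ♘ · · · · ♙│4
3│· · · · · · · ·│3
2│♖ ♙ ♙ ♙ ♙ ♙ ♙ ·│2
1│· · ♗ ♕ ♔ ♗ · ♖│1
  ─────────────────
  a b c d e f g h


8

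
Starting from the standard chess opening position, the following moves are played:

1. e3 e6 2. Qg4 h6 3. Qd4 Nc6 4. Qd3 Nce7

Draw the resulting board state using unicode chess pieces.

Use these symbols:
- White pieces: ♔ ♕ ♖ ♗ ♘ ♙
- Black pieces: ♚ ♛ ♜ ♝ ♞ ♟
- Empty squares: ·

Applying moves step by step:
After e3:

♜ ♞ ♝ ♛ ♚ ♝ ♞ ♜
♟ ♟ ♟ ♟ ♟ ♟ ♟ ♟
· · · · · · · ·
· · · · · · · ·
· · · · · · · ·
· · · · ♙ · · ·
♙ ♙ ♙ ♙ · ♙ ♙ ♙
♖ ♘ ♗ ♕ ♔ ♗ ♘ ♖


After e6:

♜ ♞ ♝ ♛ ♚ ♝ ♞ ♜
♟ ♟ ♟ ♟ · ♟ ♟ ♟
· · · · ♟ · · ·
· · · · · · · ·
· · · · · · · ·
· · · · ♙ · · ·
♙ ♙ ♙ ♙ · ♙ ♙ ♙
♖ ♘ ♗ ♕ ♔ ♗ ♘ ♖


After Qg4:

♜ ♞ ♝ ♛ ♚ ♝ ♞ ♜
♟ ♟ ♟ ♟ · ♟ ♟ ♟
· · · · ♟ · · ·
· · · · · · · ·
· · · · · · ♕ ·
· · · · ♙ · · ·
♙ ♙ ♙ ♙ · ♙ ♙ ♙
♖ ♘ ♗ · ♔ ♗ ♘ ♖


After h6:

♜ ♞ ♝ ♛ ♚ ♝ ♞ ♜
♟ ♟ ♟ ♟ · ♟ ♟ ·
· · · · ♟ · · ♟
· · · · · · · ·
· · · · · · ♕ ·
· · · · ♙ · · ·
♙ ♙ ♙ ♙ · ♙ ♙ ♙
♖ ♘ ♗ · ♔ ♗ ♘ ♖


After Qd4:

♜ ♞ ♝ ♛ ♚ ♝ ♞ ♜
♟ ♟ ♟ ♟ · ♟ ♟ ·
· · · · ♟ · · ♟
· · · · · · · ·
· · · ♕ · · · ·
· · · · ♙ · · ·
♙ ♙ ♙ ♙ · ♙ ♙ ♙
♖ ♘ ♗ · ♔ ♗ ♘ ♖


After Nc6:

♜ · ♝ ♛ ♚ ♝ ♞ ♜
♟ ♟ ♟ ♟ · ♟ ♟ ·
· · ♞ · ♟ · · ♟
· · · · · · · ·
· · · ♕ · · · ·
· · · · ♙ · · ·
♙ ♙ ♙ ♙ · ♙ ♙ ♙
♖ ♘ ♗ · ♔ ♗ ♘ ♖


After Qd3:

♜ · ♝ ♛ ♚ ♝ ♞ ♜
♟ ♟ ♟ ♟ · ♟ ♟ ·
· · ♞ · ♟ · · ♟
· · · · · · · ·
· · · · · · · ·
· · · ♕ ♙ · · ·
♙ ♙ ♙ ♙ · ♙ ♙ ♙
♖ ♘ ♗ · ♔ ♗ ♘ ♖


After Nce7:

♜ · ♝ ♛ ♚ ♝ ♞ ♜
♟ ♟ ♟ ♟ ♞ ♟ ♟ ·
· · · · ♟ · · ♟
· · · · · · · ·
· · · · · · · ·
· · · ♕ ♙ · · ·
♙ ♙ ♙ ♙ · ♙ ♙ ♙
♖ ♘ ♗ · ♔ ♗ ♘ ♖



  a b c d e f g h
  ─────────────────
8│♜ · ♝ ♛ ♚ ♝ ♞ ♜│8
7│♟ ♟ ♟ ♟ ♞ ♟ ♟ ·│7
6│· · · · ♟ · · ♟│6
5│· · · · · · · ·│5
4│· · · · · · · ·│4
3│· · · ♕ ♙ · · ·│3
2│♙ ♙ ♙ ♙ · ♙ ♙ ♙│2
1│♖ ♘ ♗ · ♔ ♗ ♘ ♖│1
  ─────────────────
  a b c d e f g h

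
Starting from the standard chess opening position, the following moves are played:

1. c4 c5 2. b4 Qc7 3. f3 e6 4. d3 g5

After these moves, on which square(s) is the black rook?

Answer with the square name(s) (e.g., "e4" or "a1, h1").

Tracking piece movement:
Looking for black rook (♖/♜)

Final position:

  a b c d e f g h
  ─────────────────
8│♜ ♞ ♝ · ♚ ♝ ♞ ♜│8
7│♟ ♟ ♛ ♟ · ♟ · ♟│7
6│· · · · ♟ · · ·│6
5│· · ♟ · · · ♟ ·│5
4│· ♙ ♙ · · · · ·│4
3│· · · ♙ · ♙ · ·│3
2│♙ · · · ♙ · ♙ ♙│2
1│♖ ♘ ♗ ♕ ♔ ♗ ♘ ♖│1
  ─────────────────
  a b c d e f g h


a8, h8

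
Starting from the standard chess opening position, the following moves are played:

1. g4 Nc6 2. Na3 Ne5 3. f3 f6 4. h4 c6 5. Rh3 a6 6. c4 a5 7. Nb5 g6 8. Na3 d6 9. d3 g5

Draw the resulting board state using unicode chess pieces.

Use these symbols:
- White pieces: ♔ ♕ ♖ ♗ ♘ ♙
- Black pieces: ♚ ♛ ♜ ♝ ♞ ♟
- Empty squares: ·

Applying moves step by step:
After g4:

♜ ♞ ♝ ♛ ♚ ♝ ♞ ♜
♟ ♟ ♟ ♟ ♟ ♟ ♟ ♟
· · · · · · · ·
· · · · · · · ·
· · · · · · ♙ ·
· · · · · · · ·
♙ ♙ ♙ ♙ ♙ ♙ · ♙
♖ ♘ ♗ ♕ ♔ ♗ ♘ ♖


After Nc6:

♜ · ♝ ♛ ♚ ♝ ♞ ♜
♟ ♟ ♟ ♟ ♟ ♟ ♟ ♟
· · ♞ · · · · ·
· · · · · · · ·
· · · · · · ♙ ·
· · · · · · · ·
♙ ♙ ♙ ♙ ♙ ♙ · ♙
♖ ♘ ♗ ♕ ♔ ♗ ♘ ♖


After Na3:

♜ · ♝ ♛ ♚ ♝ ♞ ♜
♟ ♟ ♟ ♟ ♟ ♟ ♟ ♟
· · ♞ · · · · ·
· · · · · · · ·
· · · · · · ♙ ·
♘ · · · · · · ·
♙ ♙ ♙ ♙ ♙ ♙ · ♙
♖ · ♗ ♕ ♔ ♗ ♘ ♖


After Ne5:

♜ · ♝ ♛ ♚ ♝ ♞ ♜
♟ ♟ ♟ ♟ ♟ ♟ ♟ ♟
· · · · · · · ·
· · · · ♞ · · ·
· · · · · · ♙ ·
♘ · · · · · · ·
♙ ♙ ♙ ♙ ♙ ♙ · ♙
♖ · ♗ ♕ ♔ ♗ ♘ ♖


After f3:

♜ · ♝ ♛ ♚ ♝ ♞ ♜
♟ ♟ ♟ ♟ ♟ ♟ ♟ ♟
· · · · · · · ·
· · · · ♞ · · ·
· · · · · · ♙ ·
♘ · · · · ♙ · ·
♙ ♙ ♙ ♙ ♙ · · ♙
♖ · ♗ ♕ ♔ ♗ ♘ ♖


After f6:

♜ · ♝ ♛ ♚ ♝ ♞ ♜
♟ ♟ ♟ ♟ ♟ · ♟ ♟
· · · · · ♟ · ·
· · · · ♞ · · ·
· · · · · · ♙ ·
♘ · · · · ♙ · ·
♙ ♙ ♙ ♙ ♙ · · ♙
♖ · ♗ ♕ ♔ ♗ ♘ ♖


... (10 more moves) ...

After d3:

♜ · ♝ ♛ ♚ ♝ ♞ ♜
· ♟ · · ♟ · · ♟
· · ♟ ♟ · ♟ ♟ ·
♟ · · · ♞ · · ·
· · ♙ · · · ♙ ♙
♘ · · ♙ · ♙ · ♖
♙ ♙ · · ♙ · · ·
♖ · ♗ ♕ ♔ ♗ ♘ ·


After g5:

♜ · ♝ ♛ ♚ ♝ ♞ ♜
· ♟ · · ♟ · · ♟
· · ♟ ♟ · ♟ · ·
♟ · · · ♞ · ♟ ·
· · ♙ · · · ♙ ♙
♘ · · ♙ · ♙ · ♖
♙ ♙ · · ♙ · · ·
♖ · ♗ ♕ ♔ ♗ ♘ ·



  a b c d e f g h
  ─────────────────
8│♜ · ♝ ♛ ♚ ♝ ♞ ♜│8
7│· ♟ · · ♟ · · ♟│7
6│· · ♟ ♟ · ♟ · ·│6
5│♟ · · · ♞ · ♟ ·│5
4│· · ♙ · · · ♙ ♙│4
3│♘ · · ♙ · ♙ · ♖│3
2│♙ ♙ · · ♙ · · ·│2
1│♖ · ♗ ♕ ♔ ♗ ♘ ·│1
  ─────────────────
  a b c d e f g h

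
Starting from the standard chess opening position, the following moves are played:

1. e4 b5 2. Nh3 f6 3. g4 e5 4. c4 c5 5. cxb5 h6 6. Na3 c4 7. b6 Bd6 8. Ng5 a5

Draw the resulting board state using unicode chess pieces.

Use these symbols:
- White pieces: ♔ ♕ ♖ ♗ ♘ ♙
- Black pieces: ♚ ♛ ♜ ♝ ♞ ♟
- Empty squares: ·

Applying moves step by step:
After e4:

♜ ♞ ♝ ♛ ♚ ♝ ♞ ♜
♟ ♟ ♟ ♟ ♟ ♟ ♟ ♟
· · · · · · · ·
· · · · · · · ·
· · · · ♙ · · ·
· · · · · · · ·
♙ ♙ ♙ ♙ · ♙ ♙ ♙
♖ ♘ ♗ ♕ ♔ ♗ ♘ ♖


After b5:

♜ ♞ ♝ ♛ ♚ ♝ ♞ ♜
♟ · ♟ ♟ ♟ ♟ ♟ ♟
· · · · · · · ·
· ♟ · · · · · ·
· · · · ♙ · · ·
· · · · · · · ·
♙ ♙ ♙ ♙ · ♙ ♙ ♙
♖ ♘ ♗ ♕ ♔ ♗ ♘ ♖


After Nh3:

♜ ♞ ♝ ♛ ♚ ♝ ♞ ♜
♟ · ♟ ♟ ♟ ♟ ♟ ♟
· · · · · · · ·
· ♟ · · · · · ·
· · · · ♙ · · ·
· · · · · · · ♘
♙ ♙ ♙ ♙ · ♙ ♙ ♙
♖ ♘ ♗ ♕ ♔ ♗ · ♖


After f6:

♜ ♞ ♝ ♛ ♚ ♝ ♞ ♜
♟ · ♟ ♟ ♟ · ♟ ♟
· · · · · ♟ · ·
· ♟ · · · · · ·
· · · · ♙ · · ·
· · · · · · · ♘
♙ ♙ ♙ ♙ · ♙ ♙ ♙
♖ ♘ ♗ ♕ ♔ ♗ · ♖


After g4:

♜ ♞ ♝ ♛ ♚ ♝ ♞ ♜
♟ · ♟ ♟ ♟ · ♟ ♟
· · · · · ♟ · ·
· ♟ · · · · · ·
· · · · ♙ · ♙ ·
· · · · · · · ♘
♙ ♙ ♙ ♙ · ♙ · ♙
♖ ♘ ♗ ♕ ♔ ♗ · ♖


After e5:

♜ ♞ ♝ ♛ ♚ ♝ ♞ ♜
♟ · ♟ ♟ · · ♟ ♟
· · · · · ♟ · ·
· ♟ · · ♟ · · ·
· · · · ♙ · ♙ ·
· · · · · · · ♘
♙ ♙ ♙ ♙ · ♙ · ♙
♖ ♘ ♗ ♕ ♔ ♗ · ♖


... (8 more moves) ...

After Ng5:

♜ ♞ ♝ ♛ ♚ · ♞ ♜
♟ · · ♟ · · ♟ ·
· ♙ · ♝ · ♟ · ♟
· · · · ♟ · ♘ ·
· · ♟ · ♙ · ♙ ·
♘ · · · · · · ·
♙ ♙ · ♙ · ♙ · ♙
♖ · ♗ ♕ ♔ ♗ · ♖


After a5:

♜ ♞ ♝ ♛ ♚ · ♞ ♜
· · · ♟ · · ♟ ·
· ♙ · ♝ · ♟ · ♟
♟ · · · ♟ · ♘ ·
· · ♟ · ♙ · ♙ ·
♘ · · · · · · ·
♙ ♙ · ♙ · ♙ · ♙
♖ · ♗ ♕ ♔ ♗ · ♖



  a b c d e f g h
  ─────────────────
8│♜ ♞ ♝ ♛ ♚ · ♞ ♜│8
7│· · · ♟ · · ♟ ·│7
6│· ♙ · ♝ · ♟ · ♟│6
5│♟ · · · ♟ · ♘ ·│5
4│· · ♟ · ♙ · ♙ ·│4
3│♘ · · · · · · ·│3
2│♙ ♙ · ♙ · ♙ · ♙│2
1│♖ · ♗ ♕ ♔ ♗ · ♖│1
  ─────────────────
  a b c d e f g h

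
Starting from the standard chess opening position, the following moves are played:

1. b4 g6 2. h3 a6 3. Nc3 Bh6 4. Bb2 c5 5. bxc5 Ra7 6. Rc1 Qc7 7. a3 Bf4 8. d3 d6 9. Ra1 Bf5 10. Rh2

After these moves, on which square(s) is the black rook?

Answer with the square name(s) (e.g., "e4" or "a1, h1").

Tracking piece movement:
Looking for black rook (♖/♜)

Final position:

  a b c d e f g h
  ─────────────────
8│· ♞ · · ♚ · ♞ ♜│8
7│♜ ♟ ♛ · ♟ ♟ · ♟│7
6│♟ · · ♟ · · ♟ ·│6
5│· · ♙ · · ♝ · ·│5
4│· · · · · ♝ · ·│4
3│♙ · ♘ ♙ · · · ♙│3
2│· ♗ ♙ · ♙ ♙ ♙ ♖│2
1│♖ · · ♕ ♔ ♗ ♘ ·│1
  ─────────────────
  a b c d e f g h


a7, h8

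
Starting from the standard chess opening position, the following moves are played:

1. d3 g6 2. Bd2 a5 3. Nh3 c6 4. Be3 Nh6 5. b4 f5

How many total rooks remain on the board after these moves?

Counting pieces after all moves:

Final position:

  a b c d e f g h
  ─────────────────
8│♜ ♞ ♝ ♛ ♚ ♝ · ♜│8
7│· ♟ · ♟ ♟ · · ♟│7
6│· · ♟ · · · ♟ ♞│6
5│♟ · · · · ♟ · ·│5
4│· ♙ · · · · · ·│4
3│· · · ♙ ♗ · · ♘│3
2│♙ · ♙ · ♙ ♙ ♙ ♙│2
1│♖ ♘ · ♕ ♔ ♗ · ♖│1
  ─────────────────
  a b c d e f g h


4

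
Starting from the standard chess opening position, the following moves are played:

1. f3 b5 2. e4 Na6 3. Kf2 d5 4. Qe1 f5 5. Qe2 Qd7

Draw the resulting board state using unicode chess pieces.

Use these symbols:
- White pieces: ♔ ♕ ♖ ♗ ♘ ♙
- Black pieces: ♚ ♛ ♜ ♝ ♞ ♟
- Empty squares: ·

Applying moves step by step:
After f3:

♜ ♞ ♝ ♛ ♚ ♝ ♞ ♜
♟ ♟ ♟ ♟ ♟ ♟ ♟ ♟
· · · · · · · ·
· · · · · · · ·
· · · · · · · ·
· · · · · ♙ · ·
♙ ♙ ♙ ♙ ♙ · ♙ ♙
♖ ♘ ♗ ♕ ♔ ♗ ♘ ♖


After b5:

♜ ♞ ♝ ♛ ♚ ♝ ♞ ♜
♟ · ♟ ♟ ♟ ♟ ♟ ♟
· · · · · · · ·
· ♟ · · · · · ·
· · · · · · · ·
· · · · · ♙ · ·
♙ ♙ ♙ ♙ ♙ · ♙ ♙
♖ ♘ ♗ ♕ ♔ ♗ ♘ ♖


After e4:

♜ ♞ ♝ ♛ ♚ ♝ ♞ ♜
♟ · ♟ ♟ ♟ ♟ ♟ ♟
· · · · · · · ·
· ♟ · · · · · ·
· · · · ♙ · · ·
· · · · · ♙ · ·
♙ ♙ ♙ ♙ · · ♙ ♙
♖ ♘ ♗ ♕ ♔ ♗ ♘ ♖


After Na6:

♜ · ♝ ♛ ♚ ♝ ♞ ♜
♟ · ♟ ♟ ♟ ♟ ♟ ♟
♞ · · · · · · ·
· ♟ · · · · · ·
· · · · ♙ · · ·
· · · · · ♙ · ·
♙ ♙ ♙ ♙ · · ♙ ♙
♖ ♘ ♗ ♕ ♔ ♗ ♘ ♖


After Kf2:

♜ · ♝ ♛ ♚ ♝ ♞ ♜
♟ · ♟ ♟ ♟ ♟ ♟ ♟
♞ · · · · · · ·
· ♟ · · · · · ·
· · · · ♙ · · ·
· · · · · ♙ · ·
♙ ♙ ♙ ♙ · ♔ ♙ ♙
♖ ♘ ♗ ♕ · ♗ ♘ ♖


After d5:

♜ · ♝ ♛ ♚ ♝ ♞ ♜
♟ · ♟ · ♟ ♟ ♟ ♟
♞ · · · · · · ·
· ♟ · ♟ · · · ·
· · · · ♙ · · ·
· · · · · ♙ · ·
♙ ♙ ♙ ♙ · ♔ ♙ ♙
♖ ♘ ♗ ♕ · ♗ ♘ ♖


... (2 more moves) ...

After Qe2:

♜ · ♝ ♛ ♚ ♝ ♞ ♜
♟ · ♟ · ♟ · ♟ ♟
♞ · · · · · · ·
· ♟ · ♟ · ♟ · ·
· · · · ♙ · · ·
· · · · · ♙ · ·
♙ ♙ ♙ ♙ ♕ ♔ ♙ ♙
♖ ♘ ♗ · · ♗ ♘ ♖


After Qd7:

♜ · ♝ · ♚ ♝ ♞ ♜
♟ · ♟ ♛ ♟ · ♟ ♟
♞ · · · · · · ·
· ♟ · ♟ · ♟ · ·
· · · · ♙ · · ·
· · · · · ♙ · ·
♙ ♙ ♙ ♙ ♕ ♔ ♙ ♙
♖ ♘ ♗ · · ♗ ♘ ♖



  a b c d e f g h
  ─────────────────
8│♜ · ♝ · ♚ ♝ ♞ ♜│8
7│♟ · ♟ ♛ ♟ · ♟ ♟│7
6│♞ · · · · · · ·│6
5│· ♟ · ♟ · ♟ · ·│5
4│· · · · ♙ · · ·│4
3│· · · · · ♙ · ·│3
2│♙ ♙ ♙ ♙ ♕ ♔ ♙ ♙│2
1│♖ ♘ ♗ · · ♗ ♘ ♖│1
  ─────────────────
  a b c d e f g h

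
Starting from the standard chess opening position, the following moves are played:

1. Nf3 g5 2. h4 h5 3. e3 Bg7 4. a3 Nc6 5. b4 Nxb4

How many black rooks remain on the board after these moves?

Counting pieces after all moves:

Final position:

  a b c d e f g h
  ─────────────────
8│♜ · ♝ ♛ ♚ · ♞ ♜│8
7│♟ ♟ ♟ ♟ ♟ ♟ ♝ ·│7
6│· · · · · · · ·│6
5│· · · · · · ♟ ♟│5
4│· ♞ · · · · · ♙│4
3│♙ · · · ♙ ♘ · ·│3
2│· · ♙ ♙ · ♙ ♙ ·│2
1│♖ ♘ ♗ ♕ ♔ ♗ · ♖│1
  ─────────────────
  a b c d e f g h


2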